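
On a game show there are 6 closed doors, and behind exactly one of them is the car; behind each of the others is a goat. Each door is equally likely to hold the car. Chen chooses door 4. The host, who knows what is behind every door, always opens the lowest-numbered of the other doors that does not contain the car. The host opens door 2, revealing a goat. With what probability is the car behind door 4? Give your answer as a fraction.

0

Condition on the true location of the car.
If it is behind door 1 (prior 1/6): door 2 is the lowest-numbered option available, probability 1; weight (1/6)·1 = 1/6.
If it is behind door 2 (prior 1/6): the host opened door 2, so this case is ruled out; weight (1/6)·0 = 0.
If it is behind any of doors 3, 4, 5, and 6 (prior 1/6 each): the host would have opened door 1 instead, probability 0; weight (1/6)·0 = 0 each.
The weights sum to 1/6.
So P(the car behind door 4 | the host opened door 2) = 0 / (1/6) = 0.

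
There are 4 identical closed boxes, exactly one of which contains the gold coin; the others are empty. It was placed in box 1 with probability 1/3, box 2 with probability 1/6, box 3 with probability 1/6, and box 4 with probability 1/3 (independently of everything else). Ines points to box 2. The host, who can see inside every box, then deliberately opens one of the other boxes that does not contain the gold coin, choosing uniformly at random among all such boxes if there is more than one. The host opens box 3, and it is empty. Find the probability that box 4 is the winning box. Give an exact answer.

Apply Bayes' rule, conditioning on where the gold coin actually is.
If it is in either of boxes 1 and 4 (prior 1/3 each): the host has 2 equally likely choices, so probability 1/2; weight (1/3)·(1/2) = 1/6 each.
If it is in box 2 (prior 1/6): the host has 3 equally likely choices, so probability 1/3; weight (1/6)·(1/3) = 1/18.
If it is in box 3 (prior 1/6): the host opened box 3, so this case is ruled out; weight (1/6)·0 = 0.
The weights sum to 7/18.
So P(the gold coin in box 4 | the host opened box 3) = (1/6) / (7/18) = 3/7.

3/7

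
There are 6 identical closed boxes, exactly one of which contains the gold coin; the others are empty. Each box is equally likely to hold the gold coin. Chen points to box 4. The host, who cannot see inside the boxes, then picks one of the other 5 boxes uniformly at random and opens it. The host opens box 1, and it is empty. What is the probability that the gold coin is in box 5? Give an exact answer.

Condition on the true location of the gold coin.
If it is in box 1 (prior 1/6): the host opened box 1, so this case is ruled out; weight (1/6)·0 = 0.
If it is in any of boxes 2, 3, 4, 5, and 6 (prior 1/6 each): the host picks box 1 with probability 1/5 regardless, and it is not the prize; weight (1/6)·(1/5) = 1/30 each.
The weights sum to 1/6.
So P(the gold coin in box 5 | the host opened box 1) = (1/30) / (1/6) = 1/5.

1/5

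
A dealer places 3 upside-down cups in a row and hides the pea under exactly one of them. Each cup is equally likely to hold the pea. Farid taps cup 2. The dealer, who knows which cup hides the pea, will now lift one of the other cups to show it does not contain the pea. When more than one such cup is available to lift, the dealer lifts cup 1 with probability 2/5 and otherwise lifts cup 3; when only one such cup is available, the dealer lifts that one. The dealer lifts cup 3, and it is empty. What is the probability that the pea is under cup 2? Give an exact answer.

Condition on the true location of the pea.
If it is under cup 1 (prior 1/3): only cup 3 is available, probability 1; weight (1/3)·1 = 1/3.
If it is under cup 2 (prior 1/3): cup 1 is available but not opened, probability 3/5; weight (1/3)·(3/5) = 1/5.
If it is under cup 3 (prior 1/3): the dealer opened cup 3, so this case is ruled out; weight (1/3)·0 = 0.
The weights sum to 8/15.
So P(the pea under cup 2 | the dealer opened cup 3) = (1/5) / (8/15) = 3/8.

3/8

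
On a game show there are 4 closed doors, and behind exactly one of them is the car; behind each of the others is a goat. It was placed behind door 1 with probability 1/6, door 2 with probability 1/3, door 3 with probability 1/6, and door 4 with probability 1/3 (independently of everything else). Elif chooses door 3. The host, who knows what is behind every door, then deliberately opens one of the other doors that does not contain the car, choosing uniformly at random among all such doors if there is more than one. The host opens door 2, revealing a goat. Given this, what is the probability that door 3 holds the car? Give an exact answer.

2/11

Consider each possible location of the car in turn.
If it is behind door 1 (prior 1/6): the host has 2 equally likely choices, so probability 1/2; weight (1/6)·(1/2) = 1/12.
If it is behind door 2 (prior 1/3): the host opened door 2, so this case is ruled out; weight (1/3)·0 = 0.
If it is behind door 3 (prior 1/6): the host has 3 equally likely choices, so probability 1/3; weight (1/6)·(1/3) = 1/18.
If it is behind door 4 (prior 1/3): the host has 2 equally likely choices, so probability 1/2; weight (1/3)·(1/2) = 1/6.
The weights sum to 11/36.
So P(the car behind door 3 | the host opened door 2) = (1/18) / (11/36) = 2/11.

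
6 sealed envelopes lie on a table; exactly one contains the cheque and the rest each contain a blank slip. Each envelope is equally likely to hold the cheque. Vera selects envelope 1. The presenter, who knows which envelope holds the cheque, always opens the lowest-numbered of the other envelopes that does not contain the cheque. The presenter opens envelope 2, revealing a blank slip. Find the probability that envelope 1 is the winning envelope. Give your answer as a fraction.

Condition on the true location of the cheque.
If it is in any of envelopes 1, 3, 4, 5, and 6 (prior 1/6 each): envelope 2 is the lowest-numbered option available, probability 1; weight (1/6)·1 = 1/6 each.
If it is in envelope 2 (prior 1/6): the presenter opened envelope 2, so this case is ruled out; weight (1/6)·0 = 0.
The weights sum to 5/6.
So P(the cheque in envelope 1 | the presenter opened envelope 2) = (1/6) / (5/6) = 1/5.

1/5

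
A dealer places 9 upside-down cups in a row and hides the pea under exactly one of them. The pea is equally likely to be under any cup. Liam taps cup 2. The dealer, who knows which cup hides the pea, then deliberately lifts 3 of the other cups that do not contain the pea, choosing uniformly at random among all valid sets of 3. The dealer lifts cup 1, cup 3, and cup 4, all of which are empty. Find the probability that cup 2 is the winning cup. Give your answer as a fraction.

Consider each possible location of the pea in turn.
If it is under any of cups 1, 3, and 4 (prior 1/9 each): that cup was opened and seen not to hold the prize — ruled out; weight (1/9)·0 = 0 each.
If it is under cup 2 (prior 1/9): the dealer has 56 equally likely choices, so probability 1/56; weight (1/9)·(1/56) = 1/504.
If it is under any of cups 5, 6, 7, 8, and 9 (prior 1/9 each): the dealer has 35 equally likely choices, so probability 1/35; weight (1/9)·(1/35) = 1/315 each.
The weights sum to 1/56.
So P(the pea under cup 2 | the dealer opened cup 1, cup 3, and cup 4) = (1/504) / (1/56) = 1/9.

1/9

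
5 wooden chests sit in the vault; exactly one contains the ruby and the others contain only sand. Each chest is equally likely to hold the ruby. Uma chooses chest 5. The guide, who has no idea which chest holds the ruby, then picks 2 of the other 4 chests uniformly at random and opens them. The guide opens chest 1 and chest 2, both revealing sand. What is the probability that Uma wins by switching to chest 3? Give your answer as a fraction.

Because the guide chose which chests to open without knowing where the ruby is, the choice is independent of the prize location. Learning that none of the 2 opened chests holds the ruby simply rules out those 2 locations and leaves the remaining 3 chests still equally likely by symmetry.
So P(the ruby in chest 3) = 1/3.

1/3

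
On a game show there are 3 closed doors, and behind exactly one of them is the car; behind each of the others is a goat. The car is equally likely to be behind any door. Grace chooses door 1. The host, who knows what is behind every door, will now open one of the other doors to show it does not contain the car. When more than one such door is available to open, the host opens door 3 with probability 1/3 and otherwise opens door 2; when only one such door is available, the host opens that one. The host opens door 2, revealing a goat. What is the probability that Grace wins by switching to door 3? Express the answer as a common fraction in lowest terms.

Consider each possible location of the car in turn.
If it is behind door 1 (prior 1/3): door 3 is available but not opened, probability 2/3; weight (1/3)·(2/3) = 2/9.
If it is behind door 2 (prior 1/3): the host opened door 2, so this case is ruled out; weight (1/3)·0 = 0.
If it is behind door 3 (prior 1/3): only door 2 is available, probability 1; weight (1/3)·1 = 1/3.
The weights sum to 5/9.
So P(the car behind door 3 | the host opened door 2) = (1/3) / (5/9) = 3/5.

3/5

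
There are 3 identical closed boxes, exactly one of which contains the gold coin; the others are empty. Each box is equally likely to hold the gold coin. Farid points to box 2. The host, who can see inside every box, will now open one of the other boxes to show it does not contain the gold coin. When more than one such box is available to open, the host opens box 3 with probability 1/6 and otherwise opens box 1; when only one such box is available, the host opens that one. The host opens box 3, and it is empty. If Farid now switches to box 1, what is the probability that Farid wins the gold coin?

Consider each possible location of the gold coin in turn.
If it is in box 1 (prior 1/3): only box 3 is available, probability 1; weight (1/3)·1 = 1/3.
If it is in box 2 (prior 1/3): box 3 is available, opened with probability 1/6; weight (1/3)·(1/6) = 1/18.
If it is in box 3 (prior 1/3): the host opened box 3, so this case is ruled out; weight (1/3)·0 = 0.
The weights sum to 7/18.
So P(the gold coin in box 1 | the host opened box 3) = (1/3) / (7/18) = 6/7.

6/7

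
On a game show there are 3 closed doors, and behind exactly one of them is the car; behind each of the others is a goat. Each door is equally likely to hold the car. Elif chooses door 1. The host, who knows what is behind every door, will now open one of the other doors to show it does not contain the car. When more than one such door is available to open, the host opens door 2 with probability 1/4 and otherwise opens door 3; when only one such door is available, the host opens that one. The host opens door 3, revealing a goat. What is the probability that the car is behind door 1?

3/7

Consider each possible location of the car in turn.
If it is behind door 1 (prior 1/3): door 2 is available but not opened, probability 3/4; weight (1/3)·(3/4) = 1/4.
If it is behind door 2 (prior 1/3): only door 3 is available, probability 1; weight (1/3)·1 = 1/3.
If it is behind door 3 (prior 1/3): the host opened door 3, so this case is ruled out; weight (1/3)·0 = 0.
The weights sum to 7/12.
So P(the car behind door 1 | the host opened door 3) = (1/4) / (7/12) = 3/7.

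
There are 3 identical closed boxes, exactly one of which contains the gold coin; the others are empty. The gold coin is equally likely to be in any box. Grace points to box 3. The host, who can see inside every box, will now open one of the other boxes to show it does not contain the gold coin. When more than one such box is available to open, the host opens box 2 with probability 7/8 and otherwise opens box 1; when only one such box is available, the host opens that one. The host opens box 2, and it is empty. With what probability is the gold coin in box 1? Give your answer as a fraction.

Condition on the true location of the gold coin.
If it is in box 1 (prior 1/3): only box 2 is available, probability 1; weight (1/3)·1 = 1/3.
If it is in box 2 (prior 1/3): the host opened box 2, so this case is ruled out; weight (1/3)·0 = 0.
If it is in box 3 (prior 1/3): box 2 is available, opened with probability 7/8; weight (1/3)·(7/8) = 7/24.
The weights sum to 5/8.
So P(the gold coin in box 1 | the host opened box 2) = (1/3) / (5/8) = 8/15.

8/15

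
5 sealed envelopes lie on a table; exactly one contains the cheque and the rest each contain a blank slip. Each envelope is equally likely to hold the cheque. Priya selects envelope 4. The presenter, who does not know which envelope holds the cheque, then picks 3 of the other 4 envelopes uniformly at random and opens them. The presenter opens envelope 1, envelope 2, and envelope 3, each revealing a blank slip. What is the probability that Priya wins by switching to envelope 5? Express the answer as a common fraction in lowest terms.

Consider each possible location of the cheque in turn.
If it is in any of envelopes 1, 2, and 3 (prior 1/5 each): that envelope was opened and seen not to hold the prize — ruled out; weight (1/5)·0 = 0 each.
If it is in either of envelopes 4 and 5 (prior 1/5 each): the presenter picks exactly this set with probability 1/4 regardless, and none is the prize; weight (1/5)·(1/4) = 1/20 each.
The weights sum to 1/10.
So P(the cheque in envelope 5 | the presenter opened envelope 1, envelope 2, and envelope 3) = (1/20) / (1/10) = 1/2.

1/2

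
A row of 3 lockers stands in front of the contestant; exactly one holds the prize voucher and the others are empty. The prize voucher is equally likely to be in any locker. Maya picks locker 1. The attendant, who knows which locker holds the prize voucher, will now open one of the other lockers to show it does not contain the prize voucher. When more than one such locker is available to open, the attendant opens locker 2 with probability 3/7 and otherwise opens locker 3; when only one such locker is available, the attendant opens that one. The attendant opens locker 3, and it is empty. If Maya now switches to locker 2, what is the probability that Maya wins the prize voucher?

Apply Bayes' rule, conditioning on where the prize voucher actually is.
If it is in locker 1 (prior 1/3): locker 2 is available but not opened, probability 4/7; weight (1/3)·(4/7) = 4/21.
If it is in locker 2 (prior 1/3): only locker 3 is available, probability 1; weight (1/3)·1 = 1/3.
If it is in locker 3 (prior 1/3): the attendant opened locker 3, so this case is ruled out; weight (1/3)·0 = 0.
The weights sum to 11/21.
So P(the prize voucher in locker 2 | the attendant opened locker 3) = (1/3) / (11/21) = 7/11.

7/11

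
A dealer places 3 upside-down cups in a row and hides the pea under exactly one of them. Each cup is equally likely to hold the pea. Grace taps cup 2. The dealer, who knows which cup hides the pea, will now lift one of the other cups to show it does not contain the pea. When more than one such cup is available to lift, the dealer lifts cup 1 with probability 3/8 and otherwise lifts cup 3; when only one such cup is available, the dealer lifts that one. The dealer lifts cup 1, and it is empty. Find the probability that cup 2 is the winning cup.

3/11

Consider each possible location of the pea in turn.
If it is under cup 1 (prior 1/3): the dealer opened cup 1, so this case is ruled out; weight (1/3)·0 = 0.
If it is under cup 2 (prior 1/3): cup 1 is available, opened with probability 3/8; weight (1/3)·(3/8) = 1/8.
If it is under cup 3 (prior 1/3): only cup 1 is available, probability 1; weight (1/3)·1 = 1/3.
The weights sum to 11/24.
So P(the pea under cup 2 | the dealer opened cup 1) = (1/8) / (11/24) = 3/11.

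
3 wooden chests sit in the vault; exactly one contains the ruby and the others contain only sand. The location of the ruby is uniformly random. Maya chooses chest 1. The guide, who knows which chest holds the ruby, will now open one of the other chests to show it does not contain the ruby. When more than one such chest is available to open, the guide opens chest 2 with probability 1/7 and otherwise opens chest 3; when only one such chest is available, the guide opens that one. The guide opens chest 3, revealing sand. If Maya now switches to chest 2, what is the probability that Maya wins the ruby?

7/13

Consider each possible location of the ruby in turn.
If it is in chest 1 (prior 1/3): chest 2 is available but not opened, probability 6/7; weight (1/3)·(6/7) = 2/7.
If it is in chest 2 (prior 1/3): only chest 3 is available, probability 1; weight (1/3)·1 = 1/3.
If it is in chest 3 (prior 1/3): the guide opened chest 3, so this case is ruled out; weight (1/3)·0 = 0.
The weights sum to 13/21.
So P(the ruby in chest 2 | the guide opened chest 3) = (1/3) / (13/21) = 7/13.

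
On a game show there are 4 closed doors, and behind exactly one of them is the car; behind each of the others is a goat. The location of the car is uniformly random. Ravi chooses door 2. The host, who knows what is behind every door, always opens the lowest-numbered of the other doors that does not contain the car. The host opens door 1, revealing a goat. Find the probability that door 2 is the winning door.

1/3

Consider each possible location of the car in turn.
If it is behind door 1 (prior 1/4): the host opened door 1, so this case is ruled out; weight (1/4)·0 = 0.
If it is behind any of doors 2, 3, and 4 (prior 1/4 each): door 1 is the lowest-numbered option available, probability 1; weight (1/4)·1 = 1/4 each.
The weights sum to 3/4.
So P(the car behind door 2 | the host opened door 1) = (1/4) / (3/4) = 1/3.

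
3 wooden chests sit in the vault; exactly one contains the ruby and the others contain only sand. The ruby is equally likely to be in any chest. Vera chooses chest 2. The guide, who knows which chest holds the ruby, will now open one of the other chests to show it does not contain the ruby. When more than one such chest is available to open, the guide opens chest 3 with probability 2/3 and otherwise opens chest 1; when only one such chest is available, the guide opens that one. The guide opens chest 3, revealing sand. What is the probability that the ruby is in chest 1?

3/5

Apply Bayes' rule, conditioning on where the ruby actually is.
If it is in chest 1 (prior 1/3): only chest 3 is available, probability 1; weight (1/3)·1 = 1/3.
If it is in chest 2 (prior 1/3): chest 3 is available, opened with probability 2/3; weight (1/3)·(2/3) = 2/9.
If it is in chest 3 (prior 1/3): the guide opened chest 3, so this case is ruled out; weight (1/3)·0 = 0.
The weights sum to 5/9.
So P(the ruby in chest 1 | the guide opened chest 3) = (1/3) / (5/9) = 3/5.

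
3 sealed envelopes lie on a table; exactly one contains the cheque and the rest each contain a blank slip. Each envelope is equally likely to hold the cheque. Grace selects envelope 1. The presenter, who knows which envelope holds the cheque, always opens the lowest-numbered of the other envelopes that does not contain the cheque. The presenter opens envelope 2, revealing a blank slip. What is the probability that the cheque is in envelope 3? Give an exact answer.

Apply Bayes' rule, conditioning on where the cheque actually is.
If it is in either of envelopes 1 and 3 (prior 1/3 each): envelope 2 is the lowest-numbered option available, probability 1; weight (1/3)·1 = 1/3 each.
If it is in envelope 2 (prior 1/3): the presenter opened envelope 2, so this case is ruled out; weight (1/3)·0 = 0.
The weights sum to 2/3.
So P(the cheque in envelope 3 | the presenter opened envelope 2) = (1/3) / (2/3) = 1/2.

1/2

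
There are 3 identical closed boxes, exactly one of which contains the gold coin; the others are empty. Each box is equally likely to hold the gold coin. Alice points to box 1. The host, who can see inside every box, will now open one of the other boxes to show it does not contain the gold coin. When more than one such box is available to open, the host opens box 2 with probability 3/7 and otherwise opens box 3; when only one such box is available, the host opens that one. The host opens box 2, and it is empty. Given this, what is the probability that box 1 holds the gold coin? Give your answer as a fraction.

Consider each possible location of the gold coin in turn.
If it is in box 1 (prior 1/3): box 2 is available, opened with probability 3/7; weight (1/3)·(3/7) = 1/7.
If it is in box 2 (prior 1/3): the host opened box 2, so this case is ruled out; weight (1/3)·0 = 0.
If it is in box 3 (prior 1/3): only box 2 is available, probability 1; weight (1/3)·1 = 1/3.
The weights sum to 10/21.
So P(the gold coin in box 1 | the host opened box 2) = (1/7) / (10/21) = 3/10.

3/10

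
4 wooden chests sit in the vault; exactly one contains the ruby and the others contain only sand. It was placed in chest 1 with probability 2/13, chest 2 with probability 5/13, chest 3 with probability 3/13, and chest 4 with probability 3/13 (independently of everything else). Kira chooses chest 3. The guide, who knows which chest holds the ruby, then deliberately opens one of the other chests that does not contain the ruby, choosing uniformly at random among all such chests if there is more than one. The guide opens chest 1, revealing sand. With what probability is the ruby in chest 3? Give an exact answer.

1/5

Condition on the true location of the ruby.
If it is in chest 1 (prior 2/13): the guide opened chest 1, so this case is ruled out; weight (2/13)·0 = 0.
If it is in chest 2 (prior 5/13): the guide has 2 equally likely choices, so probability 1/2; weight (5/13)·(1/2) = 5/26.
If it is in chest 3 (prior 3/13): the guide has 3 equally likely choices, so probability 1/3; weight (3/13)·(1/3) = 1/13.
If it is in chest 4 (prior 3/13): the guide has 2 equally likely choices, so probability 1/2; weight (3/13)·(1/2) = 3/26.
The weights sum to 5/13.
So P(the ruby in chest 3 | the guide opened chest 1) = (1/13) / (5/13) = 1/5.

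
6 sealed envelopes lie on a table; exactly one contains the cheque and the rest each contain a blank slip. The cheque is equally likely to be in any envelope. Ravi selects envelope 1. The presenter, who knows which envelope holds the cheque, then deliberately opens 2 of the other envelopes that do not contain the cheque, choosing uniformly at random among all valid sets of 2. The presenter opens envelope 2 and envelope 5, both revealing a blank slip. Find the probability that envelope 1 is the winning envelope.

1/6

Apply Bayes' rule, conditioning on where the cheque actually is.
If it is in envelope 1 (prior 1/6): the presenter has 10 equally likely choices, so probability 1/10; weight (1/6)·(1/10) = 1/60.
If it is in either of envelopes 2 and 5 (prior 1/6 each): that envelope was opened and seen not to hold the prize — ruled out; weight (1/6)·0 = 0 each.
If it is in any of envelopes 3, 4, and 6 (prior 1/6 each): the presenter has 6 equally likely choices, so probability 1/6; weight (1/6)·(1/6) = 1/36 each.
The weights sum to 1/10.
So P(the cheque in envelope 1 | the presenter opened envelope 2 and envelope 5) = (1/60) / (1/10) = 1/6.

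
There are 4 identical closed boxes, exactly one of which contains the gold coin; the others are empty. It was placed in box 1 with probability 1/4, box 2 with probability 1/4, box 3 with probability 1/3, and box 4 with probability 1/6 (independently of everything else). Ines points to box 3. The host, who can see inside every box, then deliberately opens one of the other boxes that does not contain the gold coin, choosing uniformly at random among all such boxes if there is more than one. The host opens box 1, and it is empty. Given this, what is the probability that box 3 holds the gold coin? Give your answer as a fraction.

Consider each possible location of the gold coin in turn.
If it is in box 1 (prior 1/4): the host opened box 1, so this case is ruled out; weight (1/4)·0 = 0.
If it is in box 2 (prior 1/4): the host has 2 equally likely choices, so probability 1/2; weight (1/4)·(1/2) = 1/8.
If it is in box 3 (prior 1/3): the host has 3 equally likely choices, so probability 1/3; weight (1/3)·(1/3) = 1/9.
If it is in box 4 (prior 1/6): the host has 2 equally likely choices, so probability 1/2; weight (1/6)·(1/2) = 1/12.
The weights sum to 23/72.
So P(the gold coin in box 3 | the host opened box 1) = (1/9) / (23/72) = 8/23.

8/23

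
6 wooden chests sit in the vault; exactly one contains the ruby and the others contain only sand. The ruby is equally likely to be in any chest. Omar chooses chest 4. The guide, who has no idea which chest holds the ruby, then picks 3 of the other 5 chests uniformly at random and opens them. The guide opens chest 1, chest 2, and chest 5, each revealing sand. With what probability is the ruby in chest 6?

1/3

Consider each possible location of the ruby in turn.
If it is in any of chests 1, 2, and 5 (prior 1/6 each): that chest was opened and seen not to hold the prize — ruled out; weight (1/6)·0 = 0 each.
If it is in any of chests 3, 4, and 6 (prior 1/6 each): the guide picks exactly this set with probability 1/10 regardless, and none is the prize; weight (1/6)·(1/10) = 1/60 each.
The weights sum to 1/20.
So P(the ruby in chest 6 | the guide opened chest 1, chest 2, and chest 5) = (1/60) / (1/20) = 1/3.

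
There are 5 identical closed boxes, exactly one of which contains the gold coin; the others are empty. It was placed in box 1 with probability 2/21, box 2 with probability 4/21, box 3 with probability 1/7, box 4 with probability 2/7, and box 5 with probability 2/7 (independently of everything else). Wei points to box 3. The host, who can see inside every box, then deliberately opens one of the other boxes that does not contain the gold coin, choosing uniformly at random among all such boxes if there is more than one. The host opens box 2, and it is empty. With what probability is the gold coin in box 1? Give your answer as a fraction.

8/65

Consider each possible location of the gold coin in turn.
If it is in box 1 (prior 2/21): the host has 3 equally likely choices, so probability 1/3; weight (2/21)·(1/3) = 2/63.
If it is in box 2 (prior 4/21): the host opened box 2, so this case is ruled out; weight (4/21)·0 = 0.
If it is in box 3 (prior 1/7): the host has 4 equally likely choices, so probability 1/4; weight (1/7)·(1/4) = 1/28.
If it is in either of boxes 4 and 5 (prior 2/7 each): the host has 3 equally likely choices, so probability 1/3; weight (2/7)·(1/3) = 2/21 each.
The weights sum to 65/252.
So P(the gold coin in box 1 | the host opened box 2) = (2/63) / (65/252) = 8/65.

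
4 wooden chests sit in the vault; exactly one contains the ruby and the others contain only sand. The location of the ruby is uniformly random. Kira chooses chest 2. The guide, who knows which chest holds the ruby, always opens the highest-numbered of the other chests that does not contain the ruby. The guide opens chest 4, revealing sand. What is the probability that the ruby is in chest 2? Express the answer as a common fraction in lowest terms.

Consider each possible location of the ruby in turn.
If it is in any of chests 1, 2, and 3 (prior 1/4 each): chest 4 is the highest-numbered option available, probability 1; weight (1/4)·1 = 1/4 each.
If it is in chest 4 (prior 1/4): the guide opened chest 4, so this case is ruled out; weight (1/4)·0 = 0.
The weights sum to 3/4.
So P(the ruby in chest 2 | the guide opened chest 4) = (1/4) / (3/4) = 1/3.

1/3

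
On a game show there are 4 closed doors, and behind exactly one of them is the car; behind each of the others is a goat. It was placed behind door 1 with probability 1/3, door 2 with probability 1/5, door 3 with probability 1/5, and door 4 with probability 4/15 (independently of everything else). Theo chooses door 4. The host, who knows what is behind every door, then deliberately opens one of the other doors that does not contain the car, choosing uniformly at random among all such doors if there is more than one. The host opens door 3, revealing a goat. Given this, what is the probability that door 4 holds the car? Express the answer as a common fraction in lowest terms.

1/4

Consider each possible location of the car in turn.
If it is behind door 1 (prior 1/3): the host has 2 equally likely choices, so probability 1/2; weight (1/3)·(1/2) = 1/6.
If it is behind door 2 (prior 1/5): the host has 2 equally likely choices, so probability 1/2; weight (1/5)·(1/2) = 1/10.
If it is behind door 3 (prior 1/5): the host opened door 3, so this case is ruled out; weight (1/5)·0 = 0.
If it is behind door 4 (prior 4/15): the host has 3 equally likely choices, so probability 1/3; weight (4/15)·(1/3) = 4/45.
The weights sum to 16/45.
So P(the car behind door 4 | the host opened door 3) = (4/45) / (16/45) = 1/4.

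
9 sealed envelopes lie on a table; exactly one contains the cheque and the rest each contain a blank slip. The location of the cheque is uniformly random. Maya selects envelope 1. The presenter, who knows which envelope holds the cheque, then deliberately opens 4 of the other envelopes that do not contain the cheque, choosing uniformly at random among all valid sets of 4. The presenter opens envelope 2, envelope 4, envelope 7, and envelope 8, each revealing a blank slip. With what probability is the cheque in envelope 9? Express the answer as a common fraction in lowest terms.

2/9

Consider each possible location of the cheque in turn.
If it is in envelope 1 (prior 1/9): the presenter has 70 equally likely choices, so probability 1/70; weight (1/9)·(1/70) = 1/630.
If it is in any of envelopes 2, 4, 7, and 8 (prior 1/9 each): that envelope was opened and seen not to hold the prize — ruled out; weight (1/9)·0 = 0 each.
If it is in any of envelopes 3, 5, 6, and 9 (prior 1/9 each): the presenter has 35 equally likely choices, so probability 1/35; weight (1/9)·(1/35) = 1/315 each.
The weights sum to 1/70.
So P(the cheque in envelope 9 | the presenter opened envelope 2, envelope 4, envelope 7, and envelope 8) = (1/315) / (1/70) = 2/9.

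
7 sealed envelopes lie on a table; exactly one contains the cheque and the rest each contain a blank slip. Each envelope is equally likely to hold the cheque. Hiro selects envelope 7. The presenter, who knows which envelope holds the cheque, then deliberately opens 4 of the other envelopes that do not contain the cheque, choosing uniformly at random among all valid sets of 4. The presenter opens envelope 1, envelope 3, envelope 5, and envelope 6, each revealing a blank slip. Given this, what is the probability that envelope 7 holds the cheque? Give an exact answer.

1/7

Condition on the true location of the cheque.
If it is in any of envelopes 1, 3, 5, and 6 (prior 1/7 each): that envelope was opened and seen not to hold the prize — ruled out; weight (1/7)·0 = 0 each.
If it is in either of envelopes 2 and 4 (prior 1/7 each): the presenter has 5 equally likely choices, so probability 1/5; weight (1/7)·(1/5) = 1/35 each.
If it is in envelope 7 (prior 1/7): the presenter has 15 equally likely choices, so probability 1/15; weight (1/7)·(1/15) = 1/105.
The weights sum to 1/15.
So P(the cheque in envelope 7 | the presenter opened envelope 1, envelope 3, envelope 5, and envelope 6) = (1/105) / (1/15) = 1/7.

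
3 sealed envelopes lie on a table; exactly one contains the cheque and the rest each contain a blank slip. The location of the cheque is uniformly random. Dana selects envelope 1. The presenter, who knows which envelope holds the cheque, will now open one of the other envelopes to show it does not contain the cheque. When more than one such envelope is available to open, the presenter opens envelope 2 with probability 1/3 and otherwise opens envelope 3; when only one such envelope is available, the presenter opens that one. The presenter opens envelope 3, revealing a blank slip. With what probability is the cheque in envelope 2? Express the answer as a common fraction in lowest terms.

Condition on the true location of the cheque.
If it is in envelope 1 (prior 1/3): envelope 2 is available but not opened, probability 2/3; weight (1/3)·(2/3) = 2/9.
If it is in envelope 2 (prior 1/3): only envelope 3 is available, probability 1; weight (1/3)·1 = 1/3.
If it is in envelope 3 (prior 1/3): the presenter opened envelope 3, so this case is ruled out; weight (1/3)·0 = 0.
The weights sum to 5/9.
So P(the cheque in envelope 2 | the presenter opened envelope 3) = (1/3) / (5/9) = 3/5.

3/5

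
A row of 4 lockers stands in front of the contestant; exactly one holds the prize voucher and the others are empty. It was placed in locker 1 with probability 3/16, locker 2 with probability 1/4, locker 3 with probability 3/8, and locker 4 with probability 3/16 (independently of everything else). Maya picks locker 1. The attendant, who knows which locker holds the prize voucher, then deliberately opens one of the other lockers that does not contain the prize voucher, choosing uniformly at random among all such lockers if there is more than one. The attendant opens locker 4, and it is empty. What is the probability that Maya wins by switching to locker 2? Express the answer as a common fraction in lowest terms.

Consider each possible location of the prize voucher in turn.
If it is in locker 1 (prior 3/16): the attendant has 3 equally likely choices, so probability 1/3; weight (3/16)·(1/3) = 1/16.
If it is in locker 2 (prior 1/4): the attendant has 2 equally likely choices, so probability 1/2; weight (1/4)·(1/2) = 1/8.
If it is in locker 3 (prior 3/8): the attendant has 2 equally likely choices, so probability 1/2; weight (3/8)·(1/2) = 3/16.
If it is in locker 4 (prior 3/16): the attendant opened locker 4, so this case is ruled out; weight (3/16)·0 = 0.
The weights sum to 3/8.
So P(the prize voucher in locker 2 | the attendant opened locker 4) = (1/8) / (3/8) = 1/3.

1/3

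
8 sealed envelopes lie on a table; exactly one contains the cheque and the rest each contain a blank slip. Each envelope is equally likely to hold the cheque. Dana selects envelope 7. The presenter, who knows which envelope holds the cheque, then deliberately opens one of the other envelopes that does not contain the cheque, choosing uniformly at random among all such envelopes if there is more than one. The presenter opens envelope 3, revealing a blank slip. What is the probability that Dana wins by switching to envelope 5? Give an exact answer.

Apply Bayes' rule, conditioning on where the cheque actually is.
If it is in any of envelopes 1, 2, 4, 5, 6, and 8 (prior 1/8 each): the presenter has 6 equally likely choices, so probability 1/6; weight (1/8)·(1/6) = 1/48 each.
If it is in envelope 3 (prior 1/8): the presenter opened envelope 3, so this case is ruled out; weight (1/8)·0 = 0.
If it is in envelope 7 (prior 1/8): the presenter has 7 equally likely choices, so probability 1/7; weight (1/8)·(1/7) = 1/56.
The weights sum to 1/7.
So P(the cheque in envelope 5 | the presenter opened envelope 3) = (1/48) / (1/7) = 7/48.

7/48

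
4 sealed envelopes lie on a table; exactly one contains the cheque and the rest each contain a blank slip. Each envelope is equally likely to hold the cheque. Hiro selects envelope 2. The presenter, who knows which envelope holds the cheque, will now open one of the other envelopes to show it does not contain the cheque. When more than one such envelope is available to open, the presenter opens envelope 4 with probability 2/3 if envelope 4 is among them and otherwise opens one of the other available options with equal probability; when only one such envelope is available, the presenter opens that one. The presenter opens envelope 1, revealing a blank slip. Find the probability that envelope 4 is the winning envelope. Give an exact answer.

Apply Bayes' rule, conditioning on where the cheque actually is.
If it is in envelope 1 (prior 1/4): the presenter opened envelope 1, so this case is ruled out; weight (1/4)·0 = 0.
If it is in envelope 2 (prior 1/4): envelope 4 is available but not opened; envelope 1 gets probability (1 − 2/3)/2 = 1/6; weight (1/4)·(1/6) = 1/24.
If it is in envelope 3 (prior 1/4): envelope 4 is available but not opened, probability 1/3; weight (1/4)·(1/3) = 1/12.
If it is in envelope 4 (prior 1/4): envelope 4 holds the prize so is unavailable; the presenter chooses uniformly among the 2 others, probability 1/2; weight (1/4)·(1/2) = 1/8.
The weights sum to 1/4.
So P(the cheque in envelope 4 | the presenter opened envelope 1) = (1/8) / (1/4) = 1/2.

1/2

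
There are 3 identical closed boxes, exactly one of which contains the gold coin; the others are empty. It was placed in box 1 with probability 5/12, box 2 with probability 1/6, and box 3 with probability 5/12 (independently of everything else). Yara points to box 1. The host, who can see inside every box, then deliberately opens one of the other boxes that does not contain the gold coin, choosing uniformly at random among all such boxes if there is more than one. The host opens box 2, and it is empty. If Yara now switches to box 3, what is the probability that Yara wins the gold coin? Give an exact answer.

2/3

Apply Bayes' rule, conditioning on where the gold coin actually is.
If it is in box 1 (prior 5/12): the host has 2 equally likely choices, so probability 1/2; weight (5/12)·(1/2) = 5/24.
If it is in box 2 (prior 1/6): the host opened box 2, so this case is ruled out; weight (1/6)·0 = 0.
If it is in box 3 (prior 5/12): the host has no choice, probability 1; weight (5/12)·1 = 5/12.
The weights sum to 5/8.
So P(the gold coin in box 3 | the host opened box 2) = (5/12) / (5/8) = 2/3.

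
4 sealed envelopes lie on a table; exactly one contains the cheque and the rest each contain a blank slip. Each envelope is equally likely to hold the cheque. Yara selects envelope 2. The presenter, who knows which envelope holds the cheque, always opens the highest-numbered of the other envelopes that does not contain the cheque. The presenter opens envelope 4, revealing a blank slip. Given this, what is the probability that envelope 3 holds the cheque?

1/3

Apply Bayes' rule, conditioning on where the cheque actually is.
If it is in any of envelopes 1, 2, and 3 (prior 1/4 each): envelope 4 is the highest-numbered option available, probability 1; weight (1/4)·1 = 1/4 each.
If it is in envelope 4 (prior 1/4): the presenter opened envelope 4, so this case is ruled out; weight (1/4)·0 = 0.
The weights sum to 3/4.
So P(the cheque in envelope 3 | the presenter opened envelope 4) = (1/4) / (3/4) = 1/3.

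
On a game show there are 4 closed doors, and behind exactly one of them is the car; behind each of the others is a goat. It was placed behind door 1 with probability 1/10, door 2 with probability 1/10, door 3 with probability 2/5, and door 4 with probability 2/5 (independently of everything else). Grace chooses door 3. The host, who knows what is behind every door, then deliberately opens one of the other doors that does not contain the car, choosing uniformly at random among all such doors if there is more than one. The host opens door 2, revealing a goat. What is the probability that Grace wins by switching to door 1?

Consider each possible location of the car in turn.
If it is behind door 1 (prior 1/10): the host has 2 equally likely choices, so probability 1/2; weight (1/10)·(1/2) = 1/20.
If it is behind door 2 (prior 1/10): the host opened door 2, so this case is ruled out; weight (1/10)·0 = 0.
If it is behind door 3 (prior 2/5): the host has 3 equally likely choices, so probability 1/3; weight (2/5)·(1/3) = 2/15.
If it is behind door 4 (prior 2/5): the host has 2 equally likely choices, so probability 1/2; weight (2/5)·(1/2) = 1/5.
The weights sum to 23/60.
So P(the car behind door 1 | the host opened door 2) = (1/20) / (23/60) = 3/23.

3/23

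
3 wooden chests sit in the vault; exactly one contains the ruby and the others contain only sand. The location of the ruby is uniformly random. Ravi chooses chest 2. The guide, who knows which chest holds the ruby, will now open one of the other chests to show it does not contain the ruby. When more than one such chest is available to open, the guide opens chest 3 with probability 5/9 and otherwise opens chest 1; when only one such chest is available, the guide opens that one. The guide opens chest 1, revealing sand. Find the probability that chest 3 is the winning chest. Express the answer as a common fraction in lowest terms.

9/13

Apply Bayes' rule, conditioning on where the ruby actually is.
If it is in chest 1 (prior 1/3): the guide opened chest 1, so this case is ruled out; weight (1/3)·0 = 0.
If it is in chest 2 (prior 1/3): chest 3 is available but not opened, probability 4/9; weight (1/3)·(4/9) = 4/27.
If it is in chest 3 (prior 1/3): only chest 1 is available, probability 1; weight (1/3)·1 = 1/3.
The weights sum to 13/27.
So P(the ruby in chest 3 | the guide opened chest 1) = (1/3) / (13/27) = 9/13.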